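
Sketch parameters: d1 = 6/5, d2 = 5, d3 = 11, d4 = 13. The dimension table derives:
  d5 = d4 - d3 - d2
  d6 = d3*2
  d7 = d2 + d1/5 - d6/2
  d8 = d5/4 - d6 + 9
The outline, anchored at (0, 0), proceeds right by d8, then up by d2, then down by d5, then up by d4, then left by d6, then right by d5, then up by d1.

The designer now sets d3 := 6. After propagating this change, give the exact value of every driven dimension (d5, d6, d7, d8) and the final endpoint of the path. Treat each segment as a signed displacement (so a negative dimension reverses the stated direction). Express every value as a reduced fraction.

d5 = 2
d6 = 12
d7 = -19/25
d8 = -5/2
endpoint = (-25/2, 86/5)

Apply edit: d3 := 6
  d5 = d4 - d3 - d2 = 2
  d6 = d3*2 = 12
  d7 = d2 + d1/5 - d6/2 = -19/25
  d8 = d5/4 - d6 + 9 = -5/2
Walk from origin (0, 0):
  seg 1: right by d8 = -5/2 → (-5/2, 0)
  seg 2: up by d2 = 5 → (-5/2, 5)
  seg 3: down by d5 = 2 → (-5/2, 3)
  seg 4: up by d4 = 13 → (-5/2, 16)
  seg 5: left by d6 = 12 → (-29/2, 16)
  seg 6: right by d5 = 2 → (-25/2, 16)
  seg 7: up by d1 = 6/5 → (-25/2, 86/5)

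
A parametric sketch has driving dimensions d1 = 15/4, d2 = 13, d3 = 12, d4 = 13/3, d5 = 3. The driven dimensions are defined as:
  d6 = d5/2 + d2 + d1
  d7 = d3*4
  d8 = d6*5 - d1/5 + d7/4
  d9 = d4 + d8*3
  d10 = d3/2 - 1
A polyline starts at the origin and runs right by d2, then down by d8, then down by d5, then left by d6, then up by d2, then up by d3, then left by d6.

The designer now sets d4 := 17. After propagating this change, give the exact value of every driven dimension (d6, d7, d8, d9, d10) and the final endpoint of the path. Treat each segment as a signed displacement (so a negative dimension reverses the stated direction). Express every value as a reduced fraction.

d6 = 73/4
d7 = 48
d8 = 205/2
d9 = 649/2
d10 = 5
endpoint = (-47/2, -161/2)

Apply edit: d4 := 17
  d6 = d5/2 + d2 + d1 = 73/4
  d7 = d3*4 = 48
  d8 = d6*5 - d1/5 + d7/4 = 205/2
  d9 = d4 + d8*3 = 649/2
  d10 = d3/2 - 1 = 5
Walk from origin (0, 0):
  seg 1: right by d2 = 13 → (13, 0)
  seg 2: down by d8 = 205/2 → (13, -205/2)
  seg 3: down by d5 = 3 → (13, -211/2)
  seg 4: left by d6 = 73/4 → (-21/4, -211/2)
  seg 5: up by d2 = 13 → (-21/4, -185/2)
  seg 6: up by d3 = 12 → (-21/4, -161/2)
  seg 7: left by d6 = 73/4 → (-47/2, -161/2)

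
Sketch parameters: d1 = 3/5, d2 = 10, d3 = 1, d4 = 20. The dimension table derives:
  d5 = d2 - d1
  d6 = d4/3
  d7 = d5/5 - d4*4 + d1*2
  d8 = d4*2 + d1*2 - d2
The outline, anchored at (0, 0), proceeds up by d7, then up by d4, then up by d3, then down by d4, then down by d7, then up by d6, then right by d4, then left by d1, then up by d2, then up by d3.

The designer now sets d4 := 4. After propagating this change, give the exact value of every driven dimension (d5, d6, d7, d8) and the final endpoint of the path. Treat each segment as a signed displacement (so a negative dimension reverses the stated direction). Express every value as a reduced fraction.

Apply edit: d4 := 4
  d5 = d2 - d1 = 47/5
  d6 = d4/3 = 4/3
  d7 = d5/5 - d4*4 + d1*2 = -323/25
  d8 = d4*2 + d1*2 - d2 = -4/5
Walk from origin (0, 0):
  seg 1: up by d7 = -323/25 → (0, -323/25)
  seg 2: up by d4 = 4 → (0, -223/25)
  seg 3: up by d3 = 1 → (0, -198/25)
  seg 4: down by d4 = 4 → (0, -298/25)
  seg 5: down by d7 = -323/25 → (0, 1)
  seg 6: up by d6 = 4/3 → (0, 7/3)
  seg 7: right by d4 = 4 → (4, 7/3)
  seg 8: left by d1 = 3/5 → (17/5, 7/3)
  seg 9: up by d2 = 10 → (17/5, 37/3)
  seg 10: up by d3 = 1 → (17/5, 40/3)

d5 = 47/5
d6 = 4/3
d7 = -323/25
d8 = -4/5
endpoint = (17/5, 40/3)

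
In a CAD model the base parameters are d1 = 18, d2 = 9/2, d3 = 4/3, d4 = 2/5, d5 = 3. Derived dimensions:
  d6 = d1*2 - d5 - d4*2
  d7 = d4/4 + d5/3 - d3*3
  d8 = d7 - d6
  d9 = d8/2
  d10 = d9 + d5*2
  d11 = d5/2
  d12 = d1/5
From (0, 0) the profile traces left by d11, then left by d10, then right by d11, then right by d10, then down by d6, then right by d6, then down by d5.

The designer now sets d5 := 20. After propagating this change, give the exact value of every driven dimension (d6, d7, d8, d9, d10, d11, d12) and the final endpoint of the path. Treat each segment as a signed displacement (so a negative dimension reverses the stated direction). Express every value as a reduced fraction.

d6 = 76/5
d7 = 83/30
d8 = -373/30
d9 = -373/60
d10 = 2027/60
d11 = 10
d12 = 18/5
endpoint = (76/5, -176/5)

Apply edit: d5 := 20
  d6 = d1*2 - d5 - d4*2 = 76/5
  d7 = d4/4 + d5/3 - d3*3 = 83/30
  d8 = d7 - d6 = -373/30
  d9 = d8/2 = -373/60
  d10 = d9 + d5*2 = 2027/60
  d11 = d5/2 = 10
  d12 = d1/5 = 18/5
Walk from origin (0, 0):
  seg 1: left by d11 = 10 → (-10, 0)
  seg 2: left by d10 = 2027/60 → (-2627/60, 0)
  seg 3: right by d11 = 10 → (-2027/60, 0)
  seg 4: right by d10 = 2027/60 → (0, 0)
  seg 5: down by d6 = 76/5 → (0, -76/5)
  seg 6: right by d6 = 76/5 → (76/5, -76/5)
  seg 7: down by d5 = 20 → (76/5, -176/5)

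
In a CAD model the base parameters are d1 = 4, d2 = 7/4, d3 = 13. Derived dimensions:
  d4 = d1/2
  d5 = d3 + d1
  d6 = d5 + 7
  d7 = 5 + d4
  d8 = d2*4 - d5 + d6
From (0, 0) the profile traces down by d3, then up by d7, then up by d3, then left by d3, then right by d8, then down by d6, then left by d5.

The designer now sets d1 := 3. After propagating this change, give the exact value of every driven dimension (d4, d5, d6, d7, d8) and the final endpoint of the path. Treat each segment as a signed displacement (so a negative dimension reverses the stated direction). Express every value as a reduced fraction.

d4 = 3/2
d5 = 16
d6 = 23
d7 = 13/2
d8 = 14
endpoint = (-15, -33/2)

Apply edit: d1 := 3
  d4 = d1/2 = 3/2
  d5 = d3 + d1 = 16
  d6 = d5 + 7 = 23
  d7 = 5 + d4 = 13/2
  d8 = d2*4 - d5 + d6 = 14
Walk from origin (0, 0):
  seg 1: down by d3 = 13 → (0, -13)
  seg 2: up by d7 = 13/2 → (0, -13/2)
  seg 3: up by d3 = 13 → (0, 13/2)
  seg 4: left by d3 = 13 → (-13, 13/2)
  seg 5: right by d8 = 14 → (1, 13/2)
  seg 6: down by d6 = 23 → (1, -33/2)
  seg 7: left by d5 = 16 → (-15, -33/2)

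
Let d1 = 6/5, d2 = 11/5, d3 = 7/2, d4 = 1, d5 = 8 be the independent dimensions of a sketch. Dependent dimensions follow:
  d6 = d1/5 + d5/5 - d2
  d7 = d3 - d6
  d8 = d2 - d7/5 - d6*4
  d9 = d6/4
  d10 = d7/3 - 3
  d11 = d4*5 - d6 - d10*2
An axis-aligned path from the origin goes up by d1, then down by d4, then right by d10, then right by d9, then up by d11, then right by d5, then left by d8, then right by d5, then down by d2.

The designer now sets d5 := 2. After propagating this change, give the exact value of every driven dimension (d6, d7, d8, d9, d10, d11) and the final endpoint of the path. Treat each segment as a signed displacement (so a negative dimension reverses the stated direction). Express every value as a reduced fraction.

d6 = -39/25
d7 = 253/50
d8 = 1857/250
d9 = -39/100
d10 = -197/150
d11 = 689/75
endpoint = (-7697/1500, 539/75)

Apply edit: d5 := 2
  d6 = d1/5 + d5/5 - d2 = -39/25
  d7 = d3 - d6 = 253/50
  d8 = d2 - d7/5 - d6*4 = 1857/250
  d9 = d6/4 = -39/100
  d10 = d7/3 - 3 = -197/150
  d11 = d4*5 - d6 - d10*2 = 689/75
Walk from origin (0, 0):
  seg 1: up by d1 = 6/5 → (0, 6/5)
  seg 2: down by d4 = 1 → (0, 1/5)
  seg 3: right by d10 = -197/150 → (-197/150, 1/5)
  seg 4: right by d9 = -39/100 → (-511/300, 1/5)
  seg 5: up by d11 = 689/75 → (-511/300, 704/75)
  seg 6: right by d5 = 2 → (89/300, 704/75)
  seg 7: left by d8 = 1857/250 → (-10697/1500, 704/75)
  seg 8: right by d5 = 2 → (-7697/1500, 704/75)
  seg 9: down by d2 = 11/5 → (-7697/1500, 539/75)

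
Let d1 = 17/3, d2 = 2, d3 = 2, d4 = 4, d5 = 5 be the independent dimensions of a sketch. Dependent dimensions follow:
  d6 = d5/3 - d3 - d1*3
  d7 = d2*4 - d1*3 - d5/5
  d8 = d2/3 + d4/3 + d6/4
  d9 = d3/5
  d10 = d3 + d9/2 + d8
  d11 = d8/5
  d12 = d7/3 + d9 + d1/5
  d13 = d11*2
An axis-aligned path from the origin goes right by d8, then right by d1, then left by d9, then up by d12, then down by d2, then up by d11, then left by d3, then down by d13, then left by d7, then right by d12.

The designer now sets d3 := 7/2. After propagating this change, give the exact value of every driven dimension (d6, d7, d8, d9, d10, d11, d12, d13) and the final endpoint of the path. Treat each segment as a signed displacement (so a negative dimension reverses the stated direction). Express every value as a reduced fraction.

d6 = -113/6
d7 = -10
d8 = -65/24
d9 = 7/10
d10 = 137/120
d11 = -13/24
d12 = -3/2
d13 = -13/12
endpoint = (871/120, -71/24)

Apply edit: d3 := 7/2
  d6 = d5/3 - d3 - d1*3 = -113/6
  d7 = d2*4 - d1*3 - d5/5 = -10
  d8 = d2/3 + d4/3 + d6/4 = -65/24
  d9 = d3/5 = 7/10
  d10 = d3 + d9/2 + d8 = 137/120
  d11 = d8/5 = -13/24
  d12 = d7/3 + d9 + d1/5 = -3/2
  d13 = d11*2 = -13/12
Walk from origin (0, 0):
  seg 1: right by d8 = -65/24 → (-65/24, 0)
  seg 2: right by d1 = 17/3 → (71/24, 0)
  seg 3: left by d9 = 7/10 → (271/120, 0)
  seg 4: up by d12 = -3/2 → (271/120, -3/2)
  seg 5: down by d2 = 2 → (271/120, -7/2)
  seg 6: up by d11 = -13/24 → (271/120, -97/24)
  seg 7: left by d3 = 7/2 → (-149/120, -97/24)
  seg 8: down by d13 = -13/12 → (-149/120, -71/24)
  seg 9: left by d7 = -10 → (1051/120, -71/24)
  seg 10: right by d12 = -3/2 → (871/120, -71/24)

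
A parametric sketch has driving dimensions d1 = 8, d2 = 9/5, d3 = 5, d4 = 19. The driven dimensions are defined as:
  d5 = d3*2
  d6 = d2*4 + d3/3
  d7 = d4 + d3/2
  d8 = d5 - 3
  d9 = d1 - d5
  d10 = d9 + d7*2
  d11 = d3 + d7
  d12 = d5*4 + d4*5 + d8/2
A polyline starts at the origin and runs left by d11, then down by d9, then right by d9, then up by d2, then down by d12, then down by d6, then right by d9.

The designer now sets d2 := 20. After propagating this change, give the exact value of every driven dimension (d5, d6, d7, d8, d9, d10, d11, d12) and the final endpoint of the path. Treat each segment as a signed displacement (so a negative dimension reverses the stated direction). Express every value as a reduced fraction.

Apply edit: d2 := 20
  d5 = d3*2 = 10
  d6 = d2*4 + d3/3 = 245/3
  d7 = d4 + d3/2 = 43/2
  d8 = d5 - 3 = 7
  d9 = d1 - d5 = -2
  d10 = d9 + d7*2 = 41
  d11 = d3 + d7 = 53/2
  d12 = d5*4 + d4*5 + d8/2 = 277/2
Walk from origin (0, 0):
  seg 1: left by d11 = 53/2 → (-53/2, 0)
  seg 2: down by d9 = -2 → (-53/2, 2)
  seg 3: right by d9 = -2 → (-57/2, 2)
  seg 4: up by d2 = 20 → (-57/2, 22)
  seg 5: down by d12 = 277/2 → (-57/2, -233/2)
  seg 6: down by d6 = 245/3 → (-57/2, -1189/6)
  seg 7: right by d9 = -2 → (-61/2, -1189/6)

d5 = 10
d6 = 245/3
d7 = 43/2
d8 = 7
d9 = -2
d10 = 41
d11 = 53/2
d12 = 277/2
endpoint = (-61/2, -1189/6)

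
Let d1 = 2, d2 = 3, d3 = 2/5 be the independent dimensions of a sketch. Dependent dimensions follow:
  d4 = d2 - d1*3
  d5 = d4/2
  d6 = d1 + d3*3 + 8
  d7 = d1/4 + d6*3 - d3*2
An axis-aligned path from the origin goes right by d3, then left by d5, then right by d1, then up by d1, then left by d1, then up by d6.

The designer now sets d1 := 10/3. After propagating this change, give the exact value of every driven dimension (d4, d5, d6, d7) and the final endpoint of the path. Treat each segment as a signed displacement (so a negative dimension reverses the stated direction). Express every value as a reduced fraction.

d4 = -7
d5 = -7/2
d6 = 188/15
d7 = 1129/30
endpoint = (39/10, 238/15)

Apply edit: d1 := 10/3
  d4 = d2 - d1*3 = -7
  d5 = d4/2 = -7/2
  d6 = d1 + d3*3 + 8 = 188/15
  d7 = d1/4 + d6*3 - d3*2 = 1129/30
Walk from origin (0, 0):
  seg 1: right by d3 = 2/5 → (2/5, 0)
  seg 2: left by d5 = -7/2 → (39/10, 0)
  seg 3: right by d1 = 10/3 → (217/30, 0)
  seg 4: up by d1 = 10/3 → (217/30, 10/3)
  seg 5: left by d1 = 10/3 → (39/10, 10/3)
  seg 6: up by d6 = 188/15 → (39/10, 238/15)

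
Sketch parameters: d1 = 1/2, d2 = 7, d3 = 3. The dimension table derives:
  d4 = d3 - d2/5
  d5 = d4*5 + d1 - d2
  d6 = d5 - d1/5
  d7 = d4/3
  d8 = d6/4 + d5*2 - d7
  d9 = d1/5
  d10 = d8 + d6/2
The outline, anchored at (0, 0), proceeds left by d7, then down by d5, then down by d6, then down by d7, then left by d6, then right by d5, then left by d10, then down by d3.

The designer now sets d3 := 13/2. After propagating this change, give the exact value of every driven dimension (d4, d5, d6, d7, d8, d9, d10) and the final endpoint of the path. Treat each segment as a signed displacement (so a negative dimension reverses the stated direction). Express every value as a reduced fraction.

d4 = 51/10
d5 = 19
d6 = 189/10
d7 = 17/10
d8 = 1641/40
d9 = 1/10
d10 = 2019/40
endpoint = (-2083/40, -461/10)

Apply edit: d3 := 13/2
  d4 = d3 - d2/5 = 51/10
  d5 = d4*5 + d1 - d2 = 19
  d6 = d5 - d1/5 = 189/10
  d7 = d4/3 = 17/10
  d8 = d6/4 + d5*2 - d7 = 1641/40
  d9 = d1/5 = 1/10
  d10 = d8 + d6/2 = 2019/40
Walk from origin (0, 0):
  seg 1: left by d7 = 17/10 → (-17/10, 0)
  seg 2: down by d5 = 19 → (-17/10, -19)
  seg 3: down by d6 = 189/10 → (-17/10, -379/10)
  seg 4: down by d7 = 17/10 → (-17/10, -198/5)
  seg 5: left by d6 = 189/10 → (-103/5, -198/5)
  seg 6: right by d5 = 19 → (-8/5, -198/5)
  seg 7: left by d10 = 2019/40 → (-2083/40, -198/5)
  seg 8: down by d3 = 13/2 → (-2083/40, -461/10)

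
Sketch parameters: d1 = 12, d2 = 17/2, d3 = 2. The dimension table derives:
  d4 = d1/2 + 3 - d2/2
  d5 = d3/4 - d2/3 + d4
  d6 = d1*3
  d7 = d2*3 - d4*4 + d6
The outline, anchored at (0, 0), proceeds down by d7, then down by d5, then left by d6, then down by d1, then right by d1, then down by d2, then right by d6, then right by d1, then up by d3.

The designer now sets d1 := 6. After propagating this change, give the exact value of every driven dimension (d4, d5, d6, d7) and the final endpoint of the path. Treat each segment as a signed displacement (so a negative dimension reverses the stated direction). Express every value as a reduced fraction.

d4 = 7/4
d5 = -7/12
d6 = 18
d7 = 73/2
endpoint = (12, -581/12)

Apply edit: d1 := 6
  d4 = d1/2 + 3 - d2/2 = 7/4
  d5 = d3/4 - d2/3 + d4 = -7/12
  d6 = d1*3 = 18
  d7 = d2*3 - d4*4 + d6 = 73/2
Walk from origin (0, 0):
  seg 1: down by d7 = 73/2 → (0, -73/2)
  seg 2: down by d5 = -7/12 → (0, -431/12)
  seg 3: left by d6 = 18 → (-18, -431/12)
  seg 4: down by d1 = 6 → (-18, -503/12)
  seg 5: right by d1 = 6 → (-12, -503/12)
  seg 6: down by d2 = 17/2 → (-12, -605/12)
  seg 7: right by d6 = 18 → (6, -605/12)
  seg 8: right by d1 = 6 → (12, -605/12)
  seg 9: up by d3 = 2 → (12, -581/12)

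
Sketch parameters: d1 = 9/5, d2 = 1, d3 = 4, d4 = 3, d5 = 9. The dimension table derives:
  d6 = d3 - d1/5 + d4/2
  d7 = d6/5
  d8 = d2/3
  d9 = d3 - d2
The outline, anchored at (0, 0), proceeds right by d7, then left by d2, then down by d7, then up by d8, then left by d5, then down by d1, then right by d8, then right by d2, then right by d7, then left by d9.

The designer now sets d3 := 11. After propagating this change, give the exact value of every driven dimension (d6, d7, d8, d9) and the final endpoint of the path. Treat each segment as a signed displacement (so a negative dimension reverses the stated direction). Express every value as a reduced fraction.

Apply edit: d3 := 11
  d6 = d3 - d1/5 + d4/2 = 607/50
  d7 = d6/5 = 607/250
  d8 = d2/3 = 1/3
  d9 = d3 - d2 = 10
Walk from origin (0, 0):
  seg 1: right by d7 = 607/250 → (607/250, 0)
  seg 2: left by d2 = 1 → (357/250, 0)
  seg 3: down by d7 = 607/250 → (357/250, -607/250)
  seg 4: up by d8 = 1/3 → (357/250, -1571/750)
  seg 5: left by d5 = 9 → (-1893/250, -1571/750)
  seg 6: down by d1 = 9/5 → (-1893/250, -2921/750)
  seg 7: right by d8 = 1/3 → (-5429/750, -2921/750)
  seg 8: right by d2 = 1 → (-4679/750, -2921/750)
  seg 9: right by d7 = 607/250 → (-1429/375, -2921/750)
  seg 10: left by d9 = 10 → (-5179/375, -2921/750)

d6 = 607/50
d7 = 607/250
d8 = 1/3
d9 = 10
endpoint = (-5179/375, -2921/750)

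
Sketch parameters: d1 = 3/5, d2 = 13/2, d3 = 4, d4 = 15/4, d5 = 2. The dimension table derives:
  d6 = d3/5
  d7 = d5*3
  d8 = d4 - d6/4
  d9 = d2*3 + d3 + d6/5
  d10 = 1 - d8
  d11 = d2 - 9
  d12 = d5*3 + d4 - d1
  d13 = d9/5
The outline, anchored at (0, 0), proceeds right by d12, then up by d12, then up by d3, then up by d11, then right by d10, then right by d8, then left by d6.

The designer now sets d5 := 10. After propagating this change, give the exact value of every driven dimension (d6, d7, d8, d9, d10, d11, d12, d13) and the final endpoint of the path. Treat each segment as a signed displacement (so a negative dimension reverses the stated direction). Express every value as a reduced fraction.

Apply edit: d5 := 10
  d6 = d3/5 = 4/5
  d7 = d5*3 = 30
  d8 = d4 - d6/4 = 71/20
  d9 = d2*3 + d3 + d6/5 = 1183/50
  d10 = 1 - d8 = -51/20
  d11 = d2 - 9 = -5/2
  d12 = d5*3 + d4 - d1 = 663/20
  d13 = d9/5 = 1183/250
Walk from origin (0, 0):
  seg 1: right by d12 = 663/20 → (663/20, 0)
  seg 2: up by d12 = 663/20 → (663/20, 663/20)
  seg 3: up by d3 = 4 → (663/20, 743/20)
  seg 4: up by d11 = -5/2 → (663/20, 693/20)
  seg 5: right by d10 = -51/20 → (153/5, 693/20)
  seg 6: right by d8 = 71/20 → (683/20, 693/20)
  seg 7: left by d6 = 4/5 → (667/20, 693/20)

d6 = 4/5
d7 = 30
d8 = 71/20
d9 = 1183/50
d10 = -51/20
d11 = -5/2
d12 = 663/20
d13 = 1183/250
endpoint = (667/20, 693/20)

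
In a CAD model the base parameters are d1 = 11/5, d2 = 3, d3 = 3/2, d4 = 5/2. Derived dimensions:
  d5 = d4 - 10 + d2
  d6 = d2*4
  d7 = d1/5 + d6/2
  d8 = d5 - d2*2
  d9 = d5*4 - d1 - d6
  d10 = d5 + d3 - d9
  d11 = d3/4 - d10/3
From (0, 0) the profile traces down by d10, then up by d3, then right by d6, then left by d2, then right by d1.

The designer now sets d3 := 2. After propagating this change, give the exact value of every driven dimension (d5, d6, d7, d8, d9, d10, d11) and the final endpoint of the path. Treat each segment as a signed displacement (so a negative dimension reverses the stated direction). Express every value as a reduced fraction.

d5 = -9/2
d6 = 12
d7 = 161/25
d8 = -21/2
d9 = -161/5
d10 = 297/10
d11 = -47/5
endpoint = (56/5, -277/10)

Apply edit: d3 := 2
  d5 = d4 - 10 + d2 = -9/2
  d6 = d2*4 = 12
  d7 = d1/5 + d6/2 = 161/25
  d8 = d5 - d2*2 = -21/2
  d9 = d5*4 - d1 - d6 = -161/5
  d10 = d5 + d3 - d9 = 297/10
  d11 = d3/4 - d10/3 = -47/5
Walk from origin (0, 0):
  seg 1: down by d10 = 297/10 → (0, -297/10)
  seg 2: up by d3 = 2 → (0, -277/10)
  seg 3: right by d6 = 12 → (12, -277/10)
  seg 4: left by d2 = 3 → (9, -277/10)
  seg 5: right by d1 = 11/5 → (56/5, -277/10)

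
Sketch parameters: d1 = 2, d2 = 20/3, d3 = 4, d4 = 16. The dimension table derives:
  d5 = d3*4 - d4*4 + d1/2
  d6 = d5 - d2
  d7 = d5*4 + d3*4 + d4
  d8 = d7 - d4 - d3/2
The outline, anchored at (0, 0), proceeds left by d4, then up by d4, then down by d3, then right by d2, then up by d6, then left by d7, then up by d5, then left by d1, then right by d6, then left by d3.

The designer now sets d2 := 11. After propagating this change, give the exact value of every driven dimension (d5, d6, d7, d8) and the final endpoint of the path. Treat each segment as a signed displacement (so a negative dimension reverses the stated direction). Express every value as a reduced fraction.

Apply edit: d2 := 11
  d5 = d3*4 - d4*4 + d1/2 = -47
  d6 = d5 - d2 = -58
  d7 = d5*4 + d3*4 + d4 = -156
  d8 = d7 - d4 - d3/2 = -174
Walk from origin (0, 0):
  seg 1: left by d4 = 16 → (-16, 0)
  seg 2: up by d4 = 16 → (-16, 16)
  seg 3: down by d3 = 4 → (-16, 12)
  seg 4: right by d2 = 11 → (-5, 12)
  seg 5: up by d6 = -58 → (-5, -46)
  seg 6: left by d7 = -156 → (151, -46)
  seg 7: up by d5 = -47 → (151, -93)
  seg 8: left by d1 = 2 → (149, -93)
  seg 9: right by d6 = -58 → (91, -93)
  seg 10: left by d3 = 4 → (87, -93)

d5 = -47
d6 = -58
d7 = -156
d8 = -174
endpoint = (87, -93)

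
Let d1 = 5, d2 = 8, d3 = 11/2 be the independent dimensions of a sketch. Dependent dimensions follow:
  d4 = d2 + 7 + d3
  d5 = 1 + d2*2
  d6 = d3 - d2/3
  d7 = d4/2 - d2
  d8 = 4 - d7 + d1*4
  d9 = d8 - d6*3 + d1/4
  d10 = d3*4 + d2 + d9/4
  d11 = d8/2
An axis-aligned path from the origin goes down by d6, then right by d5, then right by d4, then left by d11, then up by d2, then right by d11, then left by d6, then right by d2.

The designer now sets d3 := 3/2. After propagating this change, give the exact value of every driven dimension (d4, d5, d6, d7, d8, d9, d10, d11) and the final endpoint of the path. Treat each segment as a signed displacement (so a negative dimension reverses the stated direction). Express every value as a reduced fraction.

d4 = 33/2
d5 = 17
d6 = -7/6
d7 = 1/4
d8 = 95/4
d9 = 57/2
d10 = 169/8
d11 = 95/8
endpoint = (128/3, 55/6)

Apply edit: d3 := 3/2
  d4 = d2 + 7 + d3 = 33/2
  d5 = 1 + d2*2 = 17
  d6 = d3 - d2/3 = -7/6
  d7 = d4/2 - d2 = 1/4
  d8 = 4 - d7 + d1*4 = 95/4
  d9 = d8 - d6*3 + d1/4 = 57/2
  d10 = d3*4 + d2 + d9/4 = 169/8
  d11 = d8/2 = 95/8
Walk from origin (0, 0):
  seg 1: down by d6 = -7/6 → (0, 7/6)
  seg 2: right by d5 = 17 → (17, 7/6)
  seg 3: right by d4 = 33/2 → (67/2, 7/6)
  seg 4: left by d11 = 95/8 → (173/8, 7/6)
  seg 5: up by d2 = 8 → (173/8, 55/6)
  seg 6: right by d11 = 95/8 → (67/2, 55/6)
  seg 7: left by d6 = -7/6 → (104/3, 55/6)
  seg 8: right by d2 = 8 → (128/3, 55/6)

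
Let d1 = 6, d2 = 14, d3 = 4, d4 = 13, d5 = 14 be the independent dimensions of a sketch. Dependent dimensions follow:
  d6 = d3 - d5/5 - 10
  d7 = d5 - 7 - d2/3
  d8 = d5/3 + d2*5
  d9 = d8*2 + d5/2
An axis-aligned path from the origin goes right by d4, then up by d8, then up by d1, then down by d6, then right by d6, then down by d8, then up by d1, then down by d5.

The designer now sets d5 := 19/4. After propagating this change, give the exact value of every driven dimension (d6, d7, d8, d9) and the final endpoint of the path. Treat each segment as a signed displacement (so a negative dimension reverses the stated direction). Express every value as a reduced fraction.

d6 = -139/20
d7 = -83/12
d8 = 859/12
d9 = 3493/24
endpoint = (121/20, 71/5)

Apply edit: d5 := 19/4
  d6 = d3 - d5/5 - 10 = -139/20
  d7 = d5 - 7 - d2/3 = -83/12
  d8 = d5/3 + d2*5 = 859/12
  d9 = d8*2 + d5/2 = 3493/24
Walk from origin (0, 0):
  seg 1: right by d4 = 13 → (13, 0)
  seg 2: up by d8 = 859/12 → (13, 859/12)
  seg 3: up by d1 = 6 → (13, 931/12)
  seg 4: down by d6 = -139/20 → (13, 1268/15)
  seg 5: right by d6 = -139/20 → (121/20, 1268/15)
  seg 6: down by d8 = 859/12 → (121/20, 259/20)
  seg 7: up by d1 = 6 → (121/20, 379/20)
  seg 8: down by d5 = 19/4 → (121/20, 71/5)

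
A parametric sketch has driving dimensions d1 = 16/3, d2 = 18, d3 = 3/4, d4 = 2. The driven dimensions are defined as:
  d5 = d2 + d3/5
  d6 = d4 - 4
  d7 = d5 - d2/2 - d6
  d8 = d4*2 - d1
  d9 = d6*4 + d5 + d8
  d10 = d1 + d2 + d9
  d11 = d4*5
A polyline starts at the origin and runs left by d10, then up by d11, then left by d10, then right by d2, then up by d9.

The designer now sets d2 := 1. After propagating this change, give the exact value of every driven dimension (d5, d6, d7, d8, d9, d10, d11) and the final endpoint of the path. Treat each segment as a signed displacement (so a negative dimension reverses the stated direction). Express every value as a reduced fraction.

d5 = 23/20
d6 = -2
d7 = 53/20
d8 = -4/3
d9 = -491/60
d10 = -37/20
d11 = 10
endpoint = (47/10, 109/60)

Apply edit: d2 := 1
  d5 = d2 + d3/5 = 23/20
  d6 = d4 - 4 = -2
  d7 = d5 - d2/2 - d6 = 53/20
  d8 = d4*2 - d1 = -4/3
  d9 = d6*4 + d5 + d8 = -491/60
  d10 = d1 + d2 + d9 = -37/20
  d11 = d4*5 = 10
Walk from origin (0, 0):
  seg 1: left by d10 = -37/20 → (37/20, 0)
  seg 2: up by d11 = 10 → (37/20, 10)
  seg 3: left by d10 = -37/20 → (37/10, 10)
  seg 4: right by d2 = 1 → (47/10, 10)
  seg 5: up by d9 = -491/60 → (47/10, 109/60)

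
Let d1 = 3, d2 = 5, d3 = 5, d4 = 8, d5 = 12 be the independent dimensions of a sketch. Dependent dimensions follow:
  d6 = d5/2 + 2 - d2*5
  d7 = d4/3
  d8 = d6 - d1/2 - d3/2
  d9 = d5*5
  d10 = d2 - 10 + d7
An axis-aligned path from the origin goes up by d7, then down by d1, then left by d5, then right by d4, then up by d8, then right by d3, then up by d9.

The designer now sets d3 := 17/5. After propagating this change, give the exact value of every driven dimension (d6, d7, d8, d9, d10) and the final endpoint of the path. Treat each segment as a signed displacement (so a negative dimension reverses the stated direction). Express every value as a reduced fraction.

Apply edit: d3 := 17/5
  d6 = d5/2 + 2 - d2*5 = -17
  d7 = d4/3 = 8/3
  d8 = d6 - d1/2 - d3/2 = -101/5
  d9 = d5*5 = 60
  d10 = d2 - 10 + d7 = -7/3
Walk from origin (0, 0):
  seg 1: up by d7 = 8/3 → (0, 8/3)
  seg 2: down by d1 = 3 → (0, -1/3)
  seg 3: left by d5 = 12 → (-12, -1/3)
  seg 4: right by d4 = 8 → (-4, -1/3)
  seg 5: up by d8 = -101/5 → (-4, -308/15)
  seg 6: right by d3 = 17/5 → (-3/5, -308/15)
  seg 7: up by d9 = 60 → (-3/5, 592/15)

d6 = -17
d7 = 8/3
d8 = -101/5
d9 = 60
d10 = -7/3
endpoint = (-3/5, 592/15)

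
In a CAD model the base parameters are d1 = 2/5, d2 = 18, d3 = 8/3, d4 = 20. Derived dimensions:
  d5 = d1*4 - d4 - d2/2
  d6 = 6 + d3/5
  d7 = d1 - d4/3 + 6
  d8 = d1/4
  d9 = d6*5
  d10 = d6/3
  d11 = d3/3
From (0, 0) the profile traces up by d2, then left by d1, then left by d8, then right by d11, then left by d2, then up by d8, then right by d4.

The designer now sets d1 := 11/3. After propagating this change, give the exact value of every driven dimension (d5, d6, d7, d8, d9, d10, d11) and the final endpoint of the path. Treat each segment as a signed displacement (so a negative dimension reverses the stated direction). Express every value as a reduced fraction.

d5 = -43/3
d6 = 98/15
d7 = 3
d8 = 11/12
d9 = 98/3
d10 = 98/45
d11 = 8/9
endpoint = (-61/36, 227/12)

Apply edit: d1 := 11/3
  d5 = d1*4 - d4 - d2/2 = -43/3
  d6 = 6 + d3/5 = 98/15
  d7 = d1 - d4/3 + 6 = 3
  d8 = d1/4 = 11/12
  d9 = d6*5 = 98/3
  d10 = d6/3 = 98/45
  d11 = d3/3 = 8/9
Walk from origin (0, 0):
  seg 1: up by d2 = 18 → (0, 18)
  seg 2: left by d1 = 11/3 → (-11/3, 18)
  seg 3: left by d8 = 11/12 → (-55/12, 18)
  seg 4: right by d11 = 8/9 → (-133/36, 18)
  seg 5: left by d2 = 18 → (-781/36, 18)
  seg 6: up by d8 = 11/12 → (-781/36, 227/12)
  seg 7: right by d4 = 20 → (-61/36, 227/12)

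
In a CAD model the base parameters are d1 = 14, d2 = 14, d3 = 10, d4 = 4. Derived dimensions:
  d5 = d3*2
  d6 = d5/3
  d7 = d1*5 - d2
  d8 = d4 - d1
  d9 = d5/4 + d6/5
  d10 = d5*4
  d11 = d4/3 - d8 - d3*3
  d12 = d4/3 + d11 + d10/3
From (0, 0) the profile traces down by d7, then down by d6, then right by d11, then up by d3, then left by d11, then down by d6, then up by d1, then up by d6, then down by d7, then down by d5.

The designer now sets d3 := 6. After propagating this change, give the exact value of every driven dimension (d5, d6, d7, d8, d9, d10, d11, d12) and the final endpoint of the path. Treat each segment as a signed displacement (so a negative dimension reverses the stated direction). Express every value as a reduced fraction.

Apply edit: d3 := 6
  d5 = d3*2 = 12
  d6 = d5/3 = 4
  d7 = d1*5 - d2 = 56
  d8 = d4 - d1 = -10
  d9 = d5/4 + d6/5 = 19/5
  d10 = d5*4 = 48
  d11 = d4/3 - d8 - d3*3 = -20/3
  d12 = d4/3 + d11 + d10/3 = 32/3
Walk from origin (0, 0):
  seg 1: down by d7 = 56 → (0, -56)
  seg 2: down by d6 = 4 → (0, -60)
  seg 3: right by d11 = -20/3 → (-20/3, -60)
  seg 4: up by d3 = 6 → (-20/3, -54)
  seg 5: left by d11 = -20/3 → (0, -54)
  seg 6: down by d6 = 4 → (0, -58)
  seg 7: up by d1 = 14 → (0, -44)
  seg 8: up by d6 = 4 → (0, -40)
  seg 9: down by d7 = 56 → (0, -96)
  seg 10: down by d5 = 12 → (0, -108)

d5 = 12
d6 = 4
d7 = 56
d8 = -10
d9 = 19/5
d10 = 48
d11 = -20/3
d12 = 32/3
endpoint = (0, -108)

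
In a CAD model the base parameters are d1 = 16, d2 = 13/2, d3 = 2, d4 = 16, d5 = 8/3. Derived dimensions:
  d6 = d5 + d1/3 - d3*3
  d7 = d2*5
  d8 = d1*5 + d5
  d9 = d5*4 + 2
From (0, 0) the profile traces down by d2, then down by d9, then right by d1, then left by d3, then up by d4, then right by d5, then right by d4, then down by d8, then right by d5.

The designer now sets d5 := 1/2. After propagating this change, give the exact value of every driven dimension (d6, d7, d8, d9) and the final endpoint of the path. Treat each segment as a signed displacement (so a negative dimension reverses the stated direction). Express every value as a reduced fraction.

Apply edit: d5 := 1/2
  d6 = d5 + d1/3 - d3*3 = -1/6
  d7 = d2*5 = 65/2
  d8 = d1*5 + d5 = 161/2
  d9 = d5*4 + 2 = 4
Walk from origin (0, 0):
  seg 1: down by d2 = 13/2 → (0, -13/2)
  seg 2: down by d9 = 4 → (0, -21/2)
  seg 3: right by d1 = 16 → (16, -21/2)
  seg 4: left by d3 = 2 → (14, -21/2)
  seg 5: up by d4 = 16 → (14, 11/2)
  seg 6: right by d5 = 1/2 → (29/2, 11/2)
  seg 7: right by d4 = 16 → (61/2, 11/2)
  seg 8: down by d8 = 161/2 → (61/2, -75)
  seg 9: right by d5 = 1/2 → (31, -75)

d6 = -1/6
d7 = 65/2
d8 = 161/2
d9 = 4
endpoint = (31, -75)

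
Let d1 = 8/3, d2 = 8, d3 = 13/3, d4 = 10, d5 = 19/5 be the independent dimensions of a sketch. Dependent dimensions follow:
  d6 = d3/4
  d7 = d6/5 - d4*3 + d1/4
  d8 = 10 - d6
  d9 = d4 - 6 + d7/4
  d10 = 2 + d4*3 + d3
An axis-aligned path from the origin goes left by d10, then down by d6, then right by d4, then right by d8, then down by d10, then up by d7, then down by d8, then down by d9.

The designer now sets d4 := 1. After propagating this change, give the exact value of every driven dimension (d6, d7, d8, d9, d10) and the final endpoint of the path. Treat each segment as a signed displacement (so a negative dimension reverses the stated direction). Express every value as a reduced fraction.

Apply edit: d4 := 1
  d6 = d3/4 = 13/12
  d7 = d6/5 - d4*3 + d1/4 = -127/60
  d8 = 10 - d6 = 107/12
  d9 = d4 - 6 + d7/4 = -1327/240
  d10 = 2 + d4*3 + d3 = 28/3
Walk from origin (0, 0):
  seg 1: left by d10 = 28/3 → (-28/3, 0)
  seg 2: down by d6 = 13/12 → (-28/3, -13/12)
  seg 3: right by d4 = 1 → (-25/3, -13/12)
  seg 4: right by d8 = 107/12 → (7/12, -13/12)
  seg 5: down by d10 = 28/3 → (7/12, -125/12)
  seg 6: up by d7 = -127/60 → (7/12, -188/15)
  seg 7: down by d8 = 107/12 → (7/12, -429/20)
  seg 8: down by d9 = -1327/240 → (7/12, -3821/240)

d6 = 13/12
d7 = -127/60
d8 = 107/12
d9 = -1327/240
d10 = 28/3
endpoint = (7/12, -3821/240)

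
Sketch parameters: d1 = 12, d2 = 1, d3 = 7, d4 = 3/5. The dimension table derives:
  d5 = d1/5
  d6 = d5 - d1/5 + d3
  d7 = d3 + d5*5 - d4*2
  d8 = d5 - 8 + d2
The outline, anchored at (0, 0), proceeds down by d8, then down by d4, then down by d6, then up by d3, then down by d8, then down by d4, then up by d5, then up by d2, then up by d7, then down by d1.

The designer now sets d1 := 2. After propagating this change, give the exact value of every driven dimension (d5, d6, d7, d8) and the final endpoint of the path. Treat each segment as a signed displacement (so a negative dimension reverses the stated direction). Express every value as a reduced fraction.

d5 = 2/5
d6 = 7
d7 = 39/5
d8 = -33/5
endpoint = (0, 96/5)

Apply edit: d1 := 2
  d5 = d1/5 = 2/5
  d6 = d5 - d1/5 + d3 = 7
  d7 = d3 + d5*5 - d4*2 = 39/5
  d8 = d5 - 8 + d2 = -33/5
Walk from origin (0, 0):
  seg 1: down by d8 = -33/5 → (0, 33/5)
  seg 2: down by d4 = 3/5 → (0, 6)
  seg 3: down by d6 = 7 → (0, -1)
  seg 4: up by d3 = 7 → (0, 6)
  seg 5: down by d8 = -33/5 → (0, 63/5)
  seg 6: down by d4 = 3/5 → (0, 12)
  seg 7: up by d5 = 2/5 → (0, 62/5)
  seg 8: up by d2 = 1 → (0, 67/5)
  seg 9: up by d7 = 39/5 → (0, 106/5)
  seg 10: down by d1 = 2 → (0, 96/5)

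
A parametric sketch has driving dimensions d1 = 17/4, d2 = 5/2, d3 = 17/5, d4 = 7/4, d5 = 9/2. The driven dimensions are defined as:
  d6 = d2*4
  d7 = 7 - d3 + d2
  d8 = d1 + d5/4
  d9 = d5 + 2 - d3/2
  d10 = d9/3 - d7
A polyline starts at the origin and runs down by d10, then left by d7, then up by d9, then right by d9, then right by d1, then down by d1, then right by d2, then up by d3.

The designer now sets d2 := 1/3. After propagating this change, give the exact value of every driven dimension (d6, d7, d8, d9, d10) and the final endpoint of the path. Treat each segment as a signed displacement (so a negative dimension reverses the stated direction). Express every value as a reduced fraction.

Apply edit: d2 := 1/3
  d6 = d2*4 = 4/3
  d7 = 7 - d3 + d2 = 59/15
  d8 = d1 + d5/4 = 43/8
  d9 = d5 + 2 - d3/2 = 24/5
  d10 = d9/3 - d7 = -7/3
Walk from origin (0, 0):
  seg 1: down by d10 = -7/3 → (0, 7/3)
  seg 2: left by d7 = 59/15 → (-59/15, 7/3)
  seg 3: up by d9 = 24/5 → (-59/15, 107/15)
  seg 4: right by d9 = 24/5 → (13/15, 107/15)
  seg 5: right by d1 = 17/4 → (307/60, 107/15)
  seg 6: down by d1 = 17/4 → (307/60, 173/60)
  seg 7: right by d2 = 1/3 → (109/20, 173/60)
  seg 8: up by d3 = 17/5 → (109/20, 377/60)

d6 = 4/3
d7 = 59/15
d8 = 43/8
d9 = 24/5
d10 = -7/3
endpoint = (109/20, 377/60)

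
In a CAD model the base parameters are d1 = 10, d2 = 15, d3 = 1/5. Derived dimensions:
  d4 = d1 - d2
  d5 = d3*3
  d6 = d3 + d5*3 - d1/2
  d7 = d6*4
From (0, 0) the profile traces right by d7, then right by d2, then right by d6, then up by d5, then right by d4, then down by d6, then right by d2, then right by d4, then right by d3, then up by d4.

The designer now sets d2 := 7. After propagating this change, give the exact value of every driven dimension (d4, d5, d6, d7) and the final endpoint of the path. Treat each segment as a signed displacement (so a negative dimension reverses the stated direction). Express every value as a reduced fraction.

d4 = 3
d5 = 3/5
d6 = -3
d7 = -12
endpoint = (26/5, 33/5)

Apply edit: d2 := 7
  d4 = d1 - d2 = 3
  d5 = d3*3 = 3/5
  d6 = d3 + d5*3 - d1/2 = -3
  d7 = d6*4 = -12
Walk from origin (0, 0):
  seg 1: right by d7 = -12 → (-12, 0)
  seg 2: right by d2 = 7 → (-5, 0)
  seg 3: right by d6 = -3 → (-8, 0)
  seg 4: up by d5 = 3/5 → (-8, 3/5)
  seg 5: right by d4 = 3 → (-5, 3/5)
  seg 6: down by d6 = -3 → (-5, 18/5)
  seg 7: right by d2 = 7 → (2, 18/5)
  seg 8: right by d4 = 3 → (5, 18/5)
  seg 9: right by d3 = 1/5 → (26/5, 18/5)
  seg 10: up by d4 = 3 → (26/5, 33/5)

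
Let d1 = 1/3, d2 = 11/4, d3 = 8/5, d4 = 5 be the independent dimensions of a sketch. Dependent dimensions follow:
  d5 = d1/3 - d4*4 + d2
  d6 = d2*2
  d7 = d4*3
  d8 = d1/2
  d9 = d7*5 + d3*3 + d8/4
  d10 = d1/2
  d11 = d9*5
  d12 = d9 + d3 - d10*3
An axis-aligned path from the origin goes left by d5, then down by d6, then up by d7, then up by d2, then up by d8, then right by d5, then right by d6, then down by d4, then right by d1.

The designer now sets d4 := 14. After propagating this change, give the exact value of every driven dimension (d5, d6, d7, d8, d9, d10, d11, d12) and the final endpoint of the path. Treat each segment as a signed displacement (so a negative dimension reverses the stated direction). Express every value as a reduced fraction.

Apply edit: d4 := 14
  d5 = d1/3 - d4*4 + d2 = -1913/36
  d6 = d2*2 = 11/2
  d7 = d4*3 = 42
  d8 = d1/2 = 1/6
  d9 = d7*5 + d3*3 + d8/4 = 25781/120
  d10 = d1/2 = 1/6
  d11 = d9*5 = 25781/24
  d12 = d9 + d3 - d10*3 = 25913/120
Walk from origin (0, 0):
  seg 1: left by d5 = -1913/36 → (1913/36, 0)
  seg 2: down by d6 = 11/2 → (1913/36, -11/2)
  seg 3: up by d7 = 42 → (1913/36, 73/2)
  seg 4: up by d2 = 11/4 → (1913/36, 157/4)
  seg 5: up by d8 = 1/6 → (1913/36, 473/12)
  seg 6: right by d5 = -1913/36 → (0, 473/12)
  seg 7: right by d6 = 11/2 → (11/2, 473/12)
  seg 8: down by d4 = 14 → (11/2, 305/12)
  seg 9: right by d1 = 1/3 → (35/6, 305/12)

d5 = -1913/36
d6 = 11/2
d7 = 42
d8 = 1/6
d9 = 25781/120
d10 = 1/6
d11 = 25781/24
d12 = 25913/120
endpoint = (35/6, 305/12)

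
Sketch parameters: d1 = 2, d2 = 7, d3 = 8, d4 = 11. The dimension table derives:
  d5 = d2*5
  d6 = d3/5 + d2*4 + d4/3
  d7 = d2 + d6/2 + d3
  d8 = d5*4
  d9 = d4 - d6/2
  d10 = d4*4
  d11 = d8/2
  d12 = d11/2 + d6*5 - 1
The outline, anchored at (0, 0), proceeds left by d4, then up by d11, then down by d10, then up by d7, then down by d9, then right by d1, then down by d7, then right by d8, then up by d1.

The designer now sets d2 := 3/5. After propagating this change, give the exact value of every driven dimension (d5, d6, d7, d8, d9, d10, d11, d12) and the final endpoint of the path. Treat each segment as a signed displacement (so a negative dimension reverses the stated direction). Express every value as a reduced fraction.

d5 = 3
d6 = 23/3
d7 = 373/30
d8 = 12
d9 = 43/6
d10 = 44
d11 = 6
d12 = 121/3
endpoint = (3, -259/6)

Apply edit: d2 := 3/5
  d5 = d2*5 = 3
  d6 = d3/5 + d2*4 + d4/3 = 23/3
  d7 = d2 + d6/2 + d3 = 373/30
  d8 = d5*4 = 12
  d9 = d4 - d6/2 = 43/6
  d10 = d4*4 = 44
  d11 = d8/2 = 6
  d12 = d11/2 + d6*5 - 1 = 121/3
Walk from origin (0, 0):
  seg 1: left by d4 = 11 → (-11, 0)
  seg 2: up by d11 = 6 → (-11, 6)
  seg 3: down by d10 = 44 → (-11, -38)
  seg 4: up by d7 = 373/30 → (-11, -767/30)
  seg 5: down by d9 = 43/6 → (-11, -491/15)
  seg 6: right by d1 = 2 → (-9, -491/15)
  seg 7: down by d7 = 373/30 → (-9, -271/6)
  seg 8: right by d8 = 12 → (3, -271/6)
  seg 9: up by d1 = 2 → (3, -259/6)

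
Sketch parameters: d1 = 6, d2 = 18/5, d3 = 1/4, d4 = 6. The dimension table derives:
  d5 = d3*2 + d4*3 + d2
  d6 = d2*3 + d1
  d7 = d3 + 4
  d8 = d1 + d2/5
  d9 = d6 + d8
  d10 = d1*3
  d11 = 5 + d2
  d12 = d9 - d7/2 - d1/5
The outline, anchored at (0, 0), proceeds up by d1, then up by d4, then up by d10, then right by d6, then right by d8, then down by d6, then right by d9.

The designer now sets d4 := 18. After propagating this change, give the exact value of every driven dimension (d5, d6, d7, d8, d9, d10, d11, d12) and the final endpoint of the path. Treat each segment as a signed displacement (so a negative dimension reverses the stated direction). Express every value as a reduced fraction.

d5 = 581/10
d6 = 84/5
d7 = 17/4
d8 = 168/25
d9 = 588/25
d10 = 18
d11 = 43/5
d12 = 4039/200
endpoint = (1176/25, 126/5)

Apply edit: d4 := 18
  d5 = d3*2 + d4*3 + d2 = 581/10
  d6 = d2*3 + d1 = 84/5
  d7 = d3 + 4 = 17/4
  d8 = d1 + d2/5 = 168/25
  d9 = d6 + d8 = 588/25
  d10 = d1*3 = 18
  d11 = 5 + d2 = 43/5
  d12 = d9 - d7/2 - d1/5 = 4039/200
Walk from origin (0, 0):
  seg 1: up by d1 = 6 → (0, 6)
  seg 2: up by d4 = 18 → (0, 24)
  seg 3: up by d10 = 18 → (0, 42)
  seg 4: right by d6 = 84/5 → (84/5, 42)
  seg 5: right by d8 = 168/25 → (588/25, 42)
  seg 6: down by d6 = 84/5 → (588/25, 126/5)
  seg 7: right by d9 = 588/25 → (1176/25, 126/5)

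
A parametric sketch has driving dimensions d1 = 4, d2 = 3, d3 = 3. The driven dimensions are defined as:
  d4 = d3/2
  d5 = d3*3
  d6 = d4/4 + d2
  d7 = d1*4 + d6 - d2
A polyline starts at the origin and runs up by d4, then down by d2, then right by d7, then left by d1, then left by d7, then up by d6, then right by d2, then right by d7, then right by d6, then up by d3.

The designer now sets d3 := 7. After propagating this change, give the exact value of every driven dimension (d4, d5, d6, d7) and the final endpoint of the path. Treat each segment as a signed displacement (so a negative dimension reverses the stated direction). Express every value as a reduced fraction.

Apply edit: d3 := 7
  d4 = d3/2 = 7/2
  d5 = d3*3 = 21
  d6 = d4/4 + d2 = 31/8
  d7 = d1*4 + d6 - d2 = 135/8
Walk from origin (0, 0):
  seg 1: up by d4 = 7/2 → (0, 7/2)
  seg 2: down by d2 = 3 → (0, 1/2)
  seg 3: right by d7 = 135/8 → (135/8, 1/2)
  seg 4: left by d1 = 4 → (103/8, 1/2)
  seg 5: left by d7 = 135/8 → (-4, 1/2)
  seg 6: up by d6 = 31/8 → (-4, 35/8)
  seg 7: right by d2 = 3 → (-1, 35/8)
  seg 8: right by d7 = 135/8 → (127/8, 35/8)
  seg 9: right by d6 = 31/8 → (79/4, 35/8)
  seg 10: up by d3 = 7 → (79/4, 91/8)

d4 = 7/2
d5 = 21
d6 = 31/8
d7 = 135/8
endpoint = (79/4, 91/8)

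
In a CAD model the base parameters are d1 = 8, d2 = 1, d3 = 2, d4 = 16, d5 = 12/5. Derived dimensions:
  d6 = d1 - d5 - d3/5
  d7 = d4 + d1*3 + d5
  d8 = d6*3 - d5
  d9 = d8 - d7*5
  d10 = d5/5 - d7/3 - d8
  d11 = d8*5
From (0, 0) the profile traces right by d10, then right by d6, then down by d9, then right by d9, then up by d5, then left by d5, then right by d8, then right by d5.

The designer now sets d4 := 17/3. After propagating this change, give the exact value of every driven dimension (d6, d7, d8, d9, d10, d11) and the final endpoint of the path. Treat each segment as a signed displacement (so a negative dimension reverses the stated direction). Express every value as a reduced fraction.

Apply edit: d4 := 17/3
  d6 = d1 - d5 - d3/5 = 26/5
  d7 = d4 + d1*3 + d5 = 481/15
  d8 = d6*3 - d5 = 66/5
  d9 = d8 - d7*5 = -2207/15
  d10 = d5/5 - d7/3 - d8 = -5267/225
  d11 = d8*5 = 66
Walk from origin (0, 0):
  seg 1: right by d10 = -5267/225 → (-5267/225, 0)
  seg 2: right by d6 = 26/5 → (-4097/225, 0)
  seg 3: down by d9 = -2207/15 → (-4097/225, 2207/15)
  seg 4: right by d9 = -2207/15 → (-37202/225, 2207/15)
  seg 5: up by d5 = 12/5 → (-37202/225, 2243/15)
  seg 6: left by d5 = 12/5 → (-37742/225, 2243/15)
  seg 7: right by d8 = 66/5 → (-34772/225, 2243/15)
  seg 8: right by d5 = 12/5 → (-34232/225, 2243/15)

d6 = 26/5
d7 = 481/15
d8 = 66/5
d9 = -2207/15
d10 = -5267/225
d11 = 66
endpoint = (-34232/225, 2243/15)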